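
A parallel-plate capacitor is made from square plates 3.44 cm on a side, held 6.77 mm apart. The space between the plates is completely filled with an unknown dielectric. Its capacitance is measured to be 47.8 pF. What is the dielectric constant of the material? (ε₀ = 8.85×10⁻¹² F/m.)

κ ≈ 30.9

A = (3.44 cm)² = 1.18×10⁻³ m².
κ = Cd/(ε₀A) = 4.78×10⁻¹¹ × 6.77×10⁻³ / (8.85×10⁻¹² × 1.18×10⁻³) = 30.9.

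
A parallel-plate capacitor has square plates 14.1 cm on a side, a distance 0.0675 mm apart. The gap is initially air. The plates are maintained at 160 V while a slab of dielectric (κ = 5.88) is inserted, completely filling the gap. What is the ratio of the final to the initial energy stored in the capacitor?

Battery connected ⇒ V is held fixed.
C₂ = 5.88 C₁ and U = ½CV², so U₂/U₁ = C₂/C₁ = 5.88.

U₂/U₁ ≈ 5.88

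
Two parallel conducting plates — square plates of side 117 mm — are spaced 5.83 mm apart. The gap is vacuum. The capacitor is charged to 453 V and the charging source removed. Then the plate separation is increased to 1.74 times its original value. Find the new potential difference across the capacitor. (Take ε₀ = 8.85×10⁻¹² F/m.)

A = (117 mm)² = 1.37×10⁻² m².
Initially C₁ = ε₀A/d = 8.85×10⁻¹² × 1.37×10⁻² / 5.83×10⁻³ = 2.08×10⁻¹¹ F.
V₁ = 4.53×10² V.
Isolated ⇒ Q is held fixed. C₂ = 0.575 C₁ and V = Q/C, so V₂/V₁ = C₁/C₂ = 1.74.
V₂ = 1.74 × 4.53×10² = 7.88×10² V.

0.788 kV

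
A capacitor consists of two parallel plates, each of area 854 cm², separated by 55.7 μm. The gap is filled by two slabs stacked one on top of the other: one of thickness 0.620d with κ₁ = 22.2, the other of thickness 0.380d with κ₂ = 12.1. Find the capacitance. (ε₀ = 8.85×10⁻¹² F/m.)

229 nF

A = 854 cm² = 8.54×10⁻² m².
Stacked slabs ⇒ two capacitors in series, each with the full plate area.
C₁ = κ₁ε₀A/d₁ = 22.2 × 8.85×10⁻¹² × 8.54×10⁻² / 3.45×10⁻⁵ = 4.86×10⁻⁷ F.
C₂ = κ₂ε₀A/d₂ = 12.1 × 8.85×10⁻¹² × 8.54×10⁻² / 2.12×10⁻⁵ = 4.32×10⁻⁷ F.
C = (1/C₁ + 1/C₂)⁻¹ = 2.29×10⁻⁷ F.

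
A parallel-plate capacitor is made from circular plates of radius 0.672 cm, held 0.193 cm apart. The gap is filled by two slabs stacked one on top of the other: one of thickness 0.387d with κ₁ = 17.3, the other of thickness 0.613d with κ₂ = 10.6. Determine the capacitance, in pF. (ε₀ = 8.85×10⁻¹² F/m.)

8.11 pF

A = π(0.672 cm)² = 1.42×10⁻⁴ m².
Stacked slabs ⇒ two capacitors in series, each with the full plate area.
C₁ = κ₁ε₀A/d₁ = 17.3 × 8.85×10⁻¹² × 1.42×10⁻⁴ / 7.47×10⁻⁴ = 2.91×10⁻¹¹ F.
C₂ = κ₂ε₀A/d₂ = 10.6 × 8.85×10⁻¹² × 1.42×10⁻⁴ / 1.18×10⁻³ = 1.12×10⁻¹¹ F.
C = (1/C₁ + 1/C₂)⁻¹ = 8.11×10⁻¹² F.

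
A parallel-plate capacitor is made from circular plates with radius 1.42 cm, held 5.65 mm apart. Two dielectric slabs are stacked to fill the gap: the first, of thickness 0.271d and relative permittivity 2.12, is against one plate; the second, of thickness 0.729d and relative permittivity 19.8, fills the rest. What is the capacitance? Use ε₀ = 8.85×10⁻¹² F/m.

6.03 pF

A = π(1.42 cm)² = 6.33×10⁻⁴ m².
Stacked slabs ⇒ two capacitors in series, each with the full plate area.
C₁ = κ₁ε₀A/d₁ = 2.12 × 8.85×10⁻¹² × 6.33×10⁻⁴ / 1.53×10⁻³ = 7.76×10⁻¹² F.
C₂ = κ₂ε₀A/d₂ = 19.8 × 8.85×10⁻¹² × 6.33×10⁻⁴ / 4.12×10⁻³ = 2.70×10⁻¹¹ F.
C = (1/C₁ + 1/C₂)⁻¹ = 6.03×10⁻¹² F.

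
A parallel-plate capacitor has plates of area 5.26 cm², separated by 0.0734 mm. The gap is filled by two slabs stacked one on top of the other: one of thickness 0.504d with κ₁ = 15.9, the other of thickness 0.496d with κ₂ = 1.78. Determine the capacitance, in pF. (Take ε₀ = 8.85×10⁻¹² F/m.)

C ≈ 204 pF

A = 5.26 cm² = 5.26×10⁻⁴ m².
Stacked slabs ⇒ two capacitors in series, each with the full plate area.
C₁ = κ₁ε₀A/d₁ = 15.9 × 8.85×10⁻¹² × 5.26×10⁻⁴ / 3.70×10⁻⁵ = 2.00×10⁻⁹ F.
C₂ = κ₂ε₀A/d₂ = 1.78 × 8.85×10⁻¹² × 5.26×10⁻⁴ / 3.64×10⁻⁵ = 2.28×10⁻¹⁰ F.
C = (1/C₁ + 1/C₂)⁻¹ = 2.04×10⁻¹⁰ F.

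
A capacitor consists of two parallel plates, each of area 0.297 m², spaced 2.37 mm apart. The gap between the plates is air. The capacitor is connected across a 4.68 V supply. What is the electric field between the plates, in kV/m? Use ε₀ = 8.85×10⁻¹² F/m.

1.97 kV/m

E = V/d = 4.68 / 2.37×10⁻³ = 1.97×10³ V/m.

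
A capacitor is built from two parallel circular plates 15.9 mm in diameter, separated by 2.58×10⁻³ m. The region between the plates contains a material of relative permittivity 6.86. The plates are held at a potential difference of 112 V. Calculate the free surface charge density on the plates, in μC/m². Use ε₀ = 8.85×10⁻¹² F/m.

A = π(15.9/2 mm)² = 1.99×10⁻⁴ m².
C = κε₀A/d = 6.86 × 8.85×10⁻¹² × 1.99×10⁻⁴ / 2.58×10⁻³ = 4.67×10⁻¹² F.
σ = Q/A = CV/A = 4.67×10⁻¹² × 112 / 1.99×10⁻⁴ = 2.64×10⁻⁶ C/m².

2.64 μC/m²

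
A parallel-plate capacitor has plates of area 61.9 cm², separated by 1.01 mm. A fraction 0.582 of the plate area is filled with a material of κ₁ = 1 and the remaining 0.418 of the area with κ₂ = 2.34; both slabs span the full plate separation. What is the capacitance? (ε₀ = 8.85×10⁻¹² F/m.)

A = 61.9 cm² = 6.19×10⁻³ m².
Side-by-side slabs ⇒ two capacitors in parallel, each spanning the full gap.
C₁ = κ₁ε₀A₁/d = 1.00 × 8.85×10⁻¹² × 3.60×10⁻³ / 1.01×10⁻³ = 3.16×10⁻¹¹ F.
C₂ = κ₂ε₀A₂/d = 2.34 × 8.85×10⁻¹² × 2.59×10⁻³ / 1.01×10⁻³ = 5.31×10⁻¹¹ F.
C = C₁ + C₂ = 8.46×10⁻¹¹ F.

C ≈ 84.6 pF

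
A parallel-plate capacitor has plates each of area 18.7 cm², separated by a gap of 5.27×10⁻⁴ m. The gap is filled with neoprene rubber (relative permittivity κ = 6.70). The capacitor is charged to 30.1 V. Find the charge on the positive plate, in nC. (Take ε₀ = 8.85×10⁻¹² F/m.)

Q ≈ 6.33 nC

A = 18.7 cm² = 1.87×10⁻³ m².
C = κε₀A/d = 6.70 × 8.85×10⁻¹² × 1.87×10⁻³ / 5.27×10⁻⁴ = 2.10×10⁻¹⁰ F.
Q = CV = 2.10×10⁻¹⁰ × 30.1 = 6.33×10⁻⁹ C.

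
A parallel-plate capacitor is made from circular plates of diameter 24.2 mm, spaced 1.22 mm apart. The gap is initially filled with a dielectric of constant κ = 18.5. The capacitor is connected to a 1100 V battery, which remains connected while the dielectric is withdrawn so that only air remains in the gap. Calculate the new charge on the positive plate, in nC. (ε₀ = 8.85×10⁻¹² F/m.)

A = π(24.2/2 mm)² = 4.60×10⁻⁴ m².
Initially C₁ = κε₀A/d = 18.5 × 8.85×10⁻¹² × 4.60×10⁻⁴ / 1.22×10⁻³ = 6.17×10⁻¹¹ F.
Q₁ = 6.79×10⁻⁸ C.
Battery connected ⇒ V is held fixed. C₂ = 0.0541 C₁ and Q = CV, so Q₂/Q₁ = C₂/C₁ = 0.0541.
Q₂ = 0.0541 × 6.79×10⁻⁸ = 3.67×10⁻⁹ C.

3.67 nC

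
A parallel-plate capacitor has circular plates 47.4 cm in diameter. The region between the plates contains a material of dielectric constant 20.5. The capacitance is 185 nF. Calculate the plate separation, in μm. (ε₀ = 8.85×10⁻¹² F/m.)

A = π(47.4/2 cm)² = 0.176 m².
d = κε₀A/C = 20.5 × 8.85×10⁻¹² × 0.176 / 1.85×10⁻⁷ = 1.73×10⁻⁴ m.

173 μm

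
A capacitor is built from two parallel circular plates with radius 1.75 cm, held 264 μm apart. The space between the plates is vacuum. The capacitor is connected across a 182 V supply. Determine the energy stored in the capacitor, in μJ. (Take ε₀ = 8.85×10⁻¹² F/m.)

A = π(1.75 cm)² = 9.62×10⁻⁴ m².
C = ε₀A/d = 8.85×10⁻¹² × 9.62×10⁻⁴ / 2.64×10⁻⁴ = 3.23×10⁻¹¹ F.
U = ½CV² = ½ × 3.23×10⁻¹¹ × (182)² = 5.34×10⁻⁷ J.

U ≈ 0.534 μJ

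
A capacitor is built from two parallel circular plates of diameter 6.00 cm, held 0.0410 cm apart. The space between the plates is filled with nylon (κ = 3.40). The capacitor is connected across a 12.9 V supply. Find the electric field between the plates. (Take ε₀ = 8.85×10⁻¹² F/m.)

31.5 kV/m

E = V/d = 12.9 / 4.10×10⁻⁴ = 3.15×10⁴ V/m.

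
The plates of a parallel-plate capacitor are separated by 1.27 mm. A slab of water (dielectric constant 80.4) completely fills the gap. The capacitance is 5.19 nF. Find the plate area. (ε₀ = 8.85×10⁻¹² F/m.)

A = Cd/(κε₀) = 5.19×10⁻⁹ × 1.27×10⁻³ / (80.4 × 8.85×10⁻¹²) = 9.26×10⁻³ m².

A ≈ 92.6 cm²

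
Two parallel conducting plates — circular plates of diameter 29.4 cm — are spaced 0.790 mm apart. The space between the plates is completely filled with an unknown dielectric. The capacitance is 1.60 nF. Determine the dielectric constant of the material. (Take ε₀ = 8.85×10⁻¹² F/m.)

A = π(29.4/2 cm)² = 6.79×10⁻² m².
κ = Cd/(ε₀A) = 1.60×10⁻⁹ × 7.90×10⁻⁴ / (8.85×10⁻¹² × 6.79×10⁻²) = 2.10.

κ ≈ 2.10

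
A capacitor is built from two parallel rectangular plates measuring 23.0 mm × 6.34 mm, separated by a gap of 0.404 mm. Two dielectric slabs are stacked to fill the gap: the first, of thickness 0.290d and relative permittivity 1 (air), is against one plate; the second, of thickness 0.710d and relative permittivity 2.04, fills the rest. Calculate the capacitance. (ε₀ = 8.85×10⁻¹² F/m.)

A = 23.0 × 6.34 mm² = 1.46×10⁻⁴ m².
Stacked slabs ⇒ two capacitors in series, each with the full plate area.
C₁ = κ₁ε₀A/d₁ = 1.00 × 8.85×10⁻¹² × 1.46×10⁻⁴ / 1.17×10⁻⁴ = 1.10×10⁻¹¹ F.
C₂ = κ₂ε₀A/d₂ = 2.04 × 8.85×10⁻¹² × 1.46×10⁻⁴ / 2.87×10⁻⁴ = 9.18×10⁻¹² F.
C = (1/C₁ + 1/C₂)⁻¹ = 5.01×10⁻¹² F.

5.01 pF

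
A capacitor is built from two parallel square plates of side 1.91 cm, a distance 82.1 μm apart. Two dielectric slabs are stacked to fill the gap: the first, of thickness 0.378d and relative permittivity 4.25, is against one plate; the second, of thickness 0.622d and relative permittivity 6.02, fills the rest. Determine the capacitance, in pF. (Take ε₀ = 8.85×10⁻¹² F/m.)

C ≈ 205 pF

A = (1.91 cm)² = 3.65×10⁻⁴ m².
Stacked slabs ⇒ two capacitors in series, each with the full plate area.
C₁ = κ₁ε₀A/d₁ = 4.25 × 8.85×10⁻¹² × 3.65×10⁻⁴ / 3.10×10⁻⁵ = 4.42×10⁻¹⁰ F.
C₂ = κ₂ε₀A/d₂ = 6.02 × 8.85×10⁻¹² × 3.65×10⁻⁴ / 5.11×10⁻⁵ = 3.81×10⁻¹⁰ F.
C = (1/C₁ + 1/C₂)⁻¹ = 2.05×10⁻¹⁰ F.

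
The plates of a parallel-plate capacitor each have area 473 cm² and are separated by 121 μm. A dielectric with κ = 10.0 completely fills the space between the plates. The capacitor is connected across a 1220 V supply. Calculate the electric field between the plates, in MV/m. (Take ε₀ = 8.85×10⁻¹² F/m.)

E = V/d = 1220 / 1.21×10⁻⁴ = 1.01×10⁷ V/m.

E ≈ 10.1 MV/m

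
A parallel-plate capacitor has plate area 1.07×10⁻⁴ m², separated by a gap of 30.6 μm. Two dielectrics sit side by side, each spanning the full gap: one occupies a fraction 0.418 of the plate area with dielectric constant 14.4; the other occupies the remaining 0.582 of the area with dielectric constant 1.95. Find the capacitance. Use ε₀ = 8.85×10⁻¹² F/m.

Side-by-side slabs ⇒ two capacitors in parallel, each spanning the full gap.
C₁ = κ₁ε₀A₁/d = 14.4 × 8.85×10⁻¹² × 4.47×10⁻⁵ / 3.06×10⁻⁵ = 1.86×10⁻¹⁰ F.
C₂ = κ₂ε₀A₂/d = 1.95 × 8.85×10⁻¹² × 6.23×10⁻⁵ / 3.06×10⁻⁵ = 3.51×10⁻¹¹ F.
C = C₁ + C₂ = 2.21×10⁻¹⁰ F.

221 pF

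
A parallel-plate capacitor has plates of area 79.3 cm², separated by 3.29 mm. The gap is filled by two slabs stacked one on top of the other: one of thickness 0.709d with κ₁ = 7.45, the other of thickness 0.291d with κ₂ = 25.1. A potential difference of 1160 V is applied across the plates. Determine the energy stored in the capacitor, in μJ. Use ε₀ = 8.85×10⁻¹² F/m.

A = 79.3 cm² = 7.93×10⁻³ m².
Stacked slabs ⇒ two capacitors in series, each with the full plate area.
C₁ = κ₁ε₀A/d₁ = 7.45 × 8.85×10⁻¹² × 7.93×10⁻³ / 2.33×10⁻³ = 2.24×10⁻¹⁰ F.
C₂ = κ₂ε₀A/d₂ = 25.1 × 8.85×10⁻¹² × 7.93×10⁻³ / 9.57×10⁻⁴ = 1.84×10⁻⁹ F.
C = (1/C₁ + 1/C₂)⁻¹ = 2.00×10⁻¹⁰ F.
U = ½CV² = ½ × 2.00×10⁻¹⁰ × (1160)² = 1.34×10⁻⁴ J.

134 μJ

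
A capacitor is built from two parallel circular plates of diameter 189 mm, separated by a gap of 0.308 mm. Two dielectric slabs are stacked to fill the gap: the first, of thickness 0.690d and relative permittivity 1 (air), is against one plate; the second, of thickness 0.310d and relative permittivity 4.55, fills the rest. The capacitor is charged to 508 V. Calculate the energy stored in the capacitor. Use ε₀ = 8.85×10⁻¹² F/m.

A = π(189/2 mm)² = 2.81×10⁻² m².
Stacked slabs ⇒ two capacitors in series, each with the full plate area.
C₁ = κ₁ε₀A/d₁ = 1.00 × 8.85×10⁻¹² × 2.81×10⁻² / 2.13×10⁻⁴ = 1.17×10⁻⁹ F.
C₂ = κ₂ε₀A/d₂ = 4.55 × 8.85×10⁻¹² × 2.81×10⁻² / 9.55×10⁻⁵ = 1.18×10⁻⁸ F.
C = (1/C₁ + 1/C₂)⁻¹ = 1.06×10⁻⁹ F.
U = ½CV² = ½ × 1.06×10⁻⁹ × (508)² = 1.37×10⁻⁴ J.

U ≈ 137 μJ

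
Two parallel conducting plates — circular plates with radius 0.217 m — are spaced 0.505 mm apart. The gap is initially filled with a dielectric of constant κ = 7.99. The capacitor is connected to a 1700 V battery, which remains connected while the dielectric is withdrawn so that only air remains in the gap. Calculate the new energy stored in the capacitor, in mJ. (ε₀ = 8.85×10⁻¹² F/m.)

U ≈ 3.75 mJ

A = π(0.217 m)² = 0.148 m².
Initially C₁ = κε₀A/d = 7.99 × 8.85×10⁻¹² × 0.148 / 5.05×10⁻⁴ = 2.07×10⁻⁸ F.
U₁ = 2.99×10⁻² J.
Battery connected ⇒ V is held fixed. C₂ = 0.125 C₁ and U = ½CV², so U₂/U₁ = C₂/C₁ = 0.125.
U₂ = 0.125 × 2.99×10⁻² = 3.75×10⁻³ J.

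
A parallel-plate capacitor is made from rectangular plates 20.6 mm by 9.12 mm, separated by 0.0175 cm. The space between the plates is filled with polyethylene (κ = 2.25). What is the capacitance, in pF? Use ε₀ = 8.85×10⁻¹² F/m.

A = 20.6 × 9.12 mm² = 1.88×10⁻⁴ m².
C = κε₀A/d = 2.25 × 8.85×10⁻¹² × 1.88×10⁻⁴ / 1.75×10⁻⁴ = 2.14×10⁻¹¹ F.

21.4 pF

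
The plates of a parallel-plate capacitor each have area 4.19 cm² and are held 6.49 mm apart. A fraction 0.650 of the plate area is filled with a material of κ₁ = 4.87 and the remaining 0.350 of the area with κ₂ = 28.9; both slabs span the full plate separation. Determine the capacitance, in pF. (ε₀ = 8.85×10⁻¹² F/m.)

A = 4.19 cm² = 4.19×10⁻⁴ m².
Side-by-side slabs ⇒ two capacitors in parallel, each spanning the full gap.
C₁ = κ₁ε₀A₁/d = 4.87 × 8.85×10⁻¹² × 2.72×10⁻⁴ / 6.49×10⁻³ = 1.81×10⁻¹² F.
C₂ = κ₂ε₀A₂/d = 28.9 × 8.85×10⁻¹² × 1.47×10⁻⁴ / 6.49×10⁻³ = 5.78×10⁻¹² F.
C = C₁ + C₂ = 7.59×10⁻¹² F.

7.59 pF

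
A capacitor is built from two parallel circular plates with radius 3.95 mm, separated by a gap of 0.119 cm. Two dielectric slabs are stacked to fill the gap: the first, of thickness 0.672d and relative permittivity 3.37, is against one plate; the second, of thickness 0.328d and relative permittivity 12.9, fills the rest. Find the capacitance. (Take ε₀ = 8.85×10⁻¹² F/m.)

A = π(3.95 mm)² = 4.90×10⁻⁵ m².
Stacked slabs ⇒ two capacitors in series, each with the full plate area.
C₁ = κ₁ε₀A/d₁ = 3.37 × 8.85×10⁻¹² × 4.90×10⁻⁵ / 8.00×10⁻⁴ = 1.83×10⁻¹² F.
C₂ = κ₂ε₀A/d₂ = 12.9 × 8.85×10⁻¹² × 4.90×10⁻⁵ / 3.90×10⁻⁴ = 1.43×10⁻¹¹ F.
C = (1/C₁ + 1/C₂)⁻¹ = 1.62×10⁻¹² F.

1.62 pF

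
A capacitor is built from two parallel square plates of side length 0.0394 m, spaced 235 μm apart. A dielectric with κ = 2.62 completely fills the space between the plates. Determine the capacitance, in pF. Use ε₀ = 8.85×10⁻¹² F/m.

C ≈ 153 pF

A = (0.0394 m)² = 1.55×10⁻³ m².
C = κε₀A/d = 2.62 × 8.85×10⁻¹² × 1.55×10⁻³ / 2.35×10⁻⁴ = 1.53×10⁻¹⁰ F.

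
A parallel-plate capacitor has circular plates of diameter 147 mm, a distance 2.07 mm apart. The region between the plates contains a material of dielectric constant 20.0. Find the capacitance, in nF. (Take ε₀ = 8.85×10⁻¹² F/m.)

A = π(147/2 mm)² = 1.70×10⁻² m².
C = κε₀A/d = 20.0 × 8.85×10⁻¹² × 1.70×10⁻² / 2.07×10⁻³ = 1.45×10⁻⁹ F.

C ≈ 1.45 nF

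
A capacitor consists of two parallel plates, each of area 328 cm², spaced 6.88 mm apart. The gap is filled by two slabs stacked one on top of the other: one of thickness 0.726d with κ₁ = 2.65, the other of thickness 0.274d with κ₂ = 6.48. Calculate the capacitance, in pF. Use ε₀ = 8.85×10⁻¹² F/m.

A = 328 cm² = 3.28×10⁻² m².
Stacked slabs ⇒ two capacitors in series, each with the full plate area.
C₁ = κ₁ε₀A/d₁ = 2.65 × 8.85×10⁻¹² × 3.28×10⁻² / 4.99×10⁻³ = 1.54×10⁻¹⁰ F.
C₂ = κ₂ε₀A/d₂ = 6.48 × 8.85×10⁻¹² × 3.28×10⁻² / 1.89×10⁻³ = 9.98×10⁻¹⁰ F.
C = (1/C₁ + 1/C₂)⁻¹ = 1.33×10⁻¹⁰ F.

133 pF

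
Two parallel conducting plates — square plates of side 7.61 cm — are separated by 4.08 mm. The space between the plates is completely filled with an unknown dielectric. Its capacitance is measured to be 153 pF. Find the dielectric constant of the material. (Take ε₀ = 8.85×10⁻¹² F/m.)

12.2

A = (7.61 cm)² = 5.79×10⁻³ m².
κ = Cd/(ε₀A) = 1.53×10⁻¹⁰ × 4.08×10⁻³ / (8.85×10⁻¹² × 5.79×10⁻³) = 12.2.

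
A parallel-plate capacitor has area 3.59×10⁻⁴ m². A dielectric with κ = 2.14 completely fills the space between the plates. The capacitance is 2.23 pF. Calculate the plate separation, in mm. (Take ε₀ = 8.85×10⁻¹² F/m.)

d = κε₀A/C = 2.14 × 8.85×10⁻¹² × 3.59×10⁻⁴ / 2.23×10⁻¹² = 3.05×10⁻³ m.

3.05 mm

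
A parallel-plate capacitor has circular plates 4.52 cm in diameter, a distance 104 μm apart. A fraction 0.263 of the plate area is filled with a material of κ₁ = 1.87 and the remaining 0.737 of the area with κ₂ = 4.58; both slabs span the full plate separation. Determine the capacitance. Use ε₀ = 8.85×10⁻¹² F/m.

C ≈ 0.528 nF

A = π(4.52/2 cm)² = 1.60×10⁻³ m².
Side-by-side slabs ⇒ two capacitors in parallel, each spanning the full gap.
C₁ = κ₁ε₀A₁/d = 1.87 × 8.85×10⁻¹² × 4.22×10⁻⁴ / 1.04×10⁻⁴ = 6.72×10⁻¹¹ F.
C₂ = κ₂ε₀A₂/d = 4.58 × 8.85×10⁻¹² × 1.18×10⁻³ / 1.04×10⁻⁴ = 4.61×10⁻¹⁰ F.
C = C₁ + C₂ = 5.28×10⁻¹⁰ F.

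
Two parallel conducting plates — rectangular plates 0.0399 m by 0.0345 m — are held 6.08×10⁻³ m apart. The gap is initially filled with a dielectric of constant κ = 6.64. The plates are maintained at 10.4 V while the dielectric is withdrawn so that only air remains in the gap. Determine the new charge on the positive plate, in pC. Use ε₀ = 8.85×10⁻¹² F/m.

A = 0.0399 × 0.0345 m² = 1.38×10⁻³ m².
Initially C₁ = κε₀A/d = 6.64 × 8.85×10⁻¹² × 1.38×10⁻³ / 6.08×10⁻³ = 1.33×10⁻¹¹ F.
Q₁ = 1.38×10⁻¹⁰ C.
Battery connected ⇒ V is held fixed. C₂ = 0.151 C₁ and Q = CV, so Q₂/Q₁ = C₂/C₁ = 0.151.
Q₂ = 0.151 × 1.38×10⁻¹⁰ = 2.08×10⁻¹¹ C.

20.8 pC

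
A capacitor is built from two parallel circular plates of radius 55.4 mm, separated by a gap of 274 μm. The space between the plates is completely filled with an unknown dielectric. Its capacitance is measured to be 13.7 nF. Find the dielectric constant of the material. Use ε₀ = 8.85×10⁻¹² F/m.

κ ≈ 44.0

A = π(55.4 mm)² = 9.64×10⁻³ m².
κ = Cd/(ε₀A) = 1.37×10⁻⁸ × 2.74×10⁻⁴ / (8.85×10⁻¹² × 9.64×10⁻³) = 44.0.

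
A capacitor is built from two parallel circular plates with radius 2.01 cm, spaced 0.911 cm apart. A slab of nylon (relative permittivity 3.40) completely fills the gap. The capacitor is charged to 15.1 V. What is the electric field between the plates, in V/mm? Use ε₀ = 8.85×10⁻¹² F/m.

E = V/d = 15.1 / 9.11×10⁻³ = 1.66×10³ V/m.

E ≈ 1.66 V/mm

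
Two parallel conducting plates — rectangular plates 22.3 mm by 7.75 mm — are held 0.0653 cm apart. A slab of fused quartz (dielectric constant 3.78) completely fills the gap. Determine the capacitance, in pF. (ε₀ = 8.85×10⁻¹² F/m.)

8.85 pF

A = 22.3 × 7.75 mm² = 1.73×10⁻⁴ m².
C = κε₀A/d = 3.78 × 8.85×10⁻¹² × 1.73×10⁻⁴ / 6.53×10⁻⁴ = 8.85×10⁻¹² F.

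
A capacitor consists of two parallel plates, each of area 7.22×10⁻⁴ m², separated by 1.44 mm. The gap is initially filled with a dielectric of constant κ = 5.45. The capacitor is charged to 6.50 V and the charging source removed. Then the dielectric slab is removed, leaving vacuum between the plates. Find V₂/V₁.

V₂/V₁ ≈ 5.45

Isolated ⇒ Q is held fixed.
C₂ = 0.183 C₁ and V = Q/C, so V₂/V₁ = C₁/C₂ = 5.45.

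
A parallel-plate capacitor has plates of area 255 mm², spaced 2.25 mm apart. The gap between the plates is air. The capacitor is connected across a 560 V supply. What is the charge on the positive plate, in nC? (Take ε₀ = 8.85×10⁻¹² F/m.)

A = 255 mm² = 2.55×10⁻⁴ m².
C = ε₀A/d = 8.85×10⁻¹² × 2.55×10⁻⁴ / 2.25×10⁻³ = 1.00×10⁻¹² F.
Q = CV = 1.00×10⁻¹² × 560 = 5.62×10⁻¹⁰ C.

0.562 nC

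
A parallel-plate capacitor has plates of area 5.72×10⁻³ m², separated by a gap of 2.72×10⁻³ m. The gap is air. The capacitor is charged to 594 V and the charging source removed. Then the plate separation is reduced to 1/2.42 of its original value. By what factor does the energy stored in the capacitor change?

U₂/U₁ ≈ 0.413

Isolated ⇒ Q is held fixed.
C₂ = 2.42 C₁ and U = Q²/(2C), so U₂/U₁ = C₁/C₂ = 0.413.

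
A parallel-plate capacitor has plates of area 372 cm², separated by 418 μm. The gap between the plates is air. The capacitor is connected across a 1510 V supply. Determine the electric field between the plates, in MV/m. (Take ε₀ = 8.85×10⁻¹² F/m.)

E = V/d = 1510 / 4.18×10⁻⁴ = 3.61×10⁶ V/m.

E ≈ 3.61 MV/m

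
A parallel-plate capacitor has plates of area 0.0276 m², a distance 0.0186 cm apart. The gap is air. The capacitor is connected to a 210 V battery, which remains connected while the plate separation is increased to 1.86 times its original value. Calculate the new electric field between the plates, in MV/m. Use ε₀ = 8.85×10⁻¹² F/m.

E ≈ 0.607 MV/m

Initially C₁ = ε₀A/d = 8.85×10⁻¹² × 2.76×10⁻² / 1.86×10⁻⁴ = 1.31×10⁻⁹ F.
E₁ = 1.13×10⁶ V/m.
Battery connected ⇒ V is held fixed. E = V/d, so E₂/E₁ = d₁/d₂ = 0.538.
E₂ = 0.538 × 1.13×10⁶ = 6.07×10⁵ V/m.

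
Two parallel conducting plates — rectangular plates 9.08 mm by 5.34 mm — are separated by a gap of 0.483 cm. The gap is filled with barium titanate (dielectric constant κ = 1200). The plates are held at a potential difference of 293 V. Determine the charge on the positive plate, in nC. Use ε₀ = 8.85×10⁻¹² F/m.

Q ≈ 31.2 nC

A = 9.08 × 5.34 mm² = 4.85×10⁻⁵ m².
C = κε₀A/d = 1200 × 8.85×10⁻¹² × 4.85×10⁻⁵ / 4.83×10⁻³ = 1.07×10⁻¹⁰ F.
Q = CV = 1.07×10⁻¹⁰ × 293 = 3.12×10⁻⁸ C.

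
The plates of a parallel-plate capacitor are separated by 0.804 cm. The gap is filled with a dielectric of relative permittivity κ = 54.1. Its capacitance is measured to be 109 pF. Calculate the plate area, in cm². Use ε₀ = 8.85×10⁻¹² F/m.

A = Cd/(κε₀) = 1.09×10⁻¹⁰ × 8.04×10⁻³ / (54.1 × 8.85×10⁻¹²) = 1.83×10⁻³ m².

18.3 cm²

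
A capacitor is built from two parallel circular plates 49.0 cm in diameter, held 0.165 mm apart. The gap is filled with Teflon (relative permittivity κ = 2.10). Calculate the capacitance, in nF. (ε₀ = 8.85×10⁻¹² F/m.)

21.2 nF

A = π(49.0/2 cm)² = 0.189 m².
C = κε₀A/d = 2.10 × 8.85×10⁻¹² × 0.189 / 1.65×10⁻⁴ = 2.12×10⁻⁸ F.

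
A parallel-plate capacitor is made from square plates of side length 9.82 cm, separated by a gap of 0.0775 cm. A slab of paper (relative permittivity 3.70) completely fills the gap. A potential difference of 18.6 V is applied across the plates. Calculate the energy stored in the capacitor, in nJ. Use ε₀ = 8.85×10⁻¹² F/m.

A = (9.82 cm)² = 9.64×10⁻³ m².
C = κε₀A/d = 3.70 × 8.85×10⁻¹² × 9.64×10⁻³ / 7.75×10⁻⁴ = 4.07×10⁻¹⁰ F.
U = ½CV² = ½ × 4.07×10⁻¹⁰ × (18.6)² = 7.05×10⁻⁸ J.

U ≈ 70.5 nJ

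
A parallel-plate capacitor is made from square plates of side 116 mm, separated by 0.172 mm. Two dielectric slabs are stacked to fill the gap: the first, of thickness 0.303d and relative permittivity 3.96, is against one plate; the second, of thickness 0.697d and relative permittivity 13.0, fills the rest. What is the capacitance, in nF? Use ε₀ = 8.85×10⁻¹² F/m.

5.32 nF

A = (116 mm)² = 1.35×10⁻² m².
Stacked slabs ⇒ two capacitors in series, each with the full plate area.
C₁ = κ₁ε₀A/d₁ = 3.96 × 8.85×10⁻¹² × 1.35×10⁻² / 5.21×10⁻⁵ = 9.05×10⁻⁹ F.
C₂ = κ₂ε₀A/d₂ = 13.0 × 8.85×10⁻¹² × 1.35×10⁻² / 1.20×10⁻⁴ = 1.29×10⁻⁸ F.
C = (1/C₁ + 1/C₂)⁻¹ = 5.32×10⁻⁹ F.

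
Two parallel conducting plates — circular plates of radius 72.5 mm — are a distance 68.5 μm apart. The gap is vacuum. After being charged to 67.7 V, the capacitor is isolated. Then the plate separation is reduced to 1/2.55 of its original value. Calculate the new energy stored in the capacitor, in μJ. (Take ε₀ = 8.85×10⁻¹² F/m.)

A = π(72.5 mm)² = 1.65×10⁻² m².
Initially C₁ = ε₀A/d = 8.85×10⁻¹² × 1.65×10⁻² / 6.85×10⁻⁵ = 2.13×10⁻⁹ F.
U₁ = 4.89×10⁻⁶ J.
Isolated ⇒ Q is held fixed. C₂ = 2.55 C₁ and U = Q²/(2C), so U₂/U₁ = C₁/C₂ = 0.392.
U₂ = 0.392 × 4.89×10⁻⁶ = 1.92×10⁻⁶ J.

U ≈ 1.92 μJ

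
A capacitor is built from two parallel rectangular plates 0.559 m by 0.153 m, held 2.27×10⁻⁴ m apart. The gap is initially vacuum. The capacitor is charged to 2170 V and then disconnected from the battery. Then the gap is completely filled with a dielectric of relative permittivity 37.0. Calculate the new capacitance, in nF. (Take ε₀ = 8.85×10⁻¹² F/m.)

A = 0.559 × 0.153 m² = 8.55×10⁻² m².
Initially C₁ = ε₀A/d = 8.85×10⁻¹² × 8.55×10⁻² / 2.27×10⁻⁴ = 3.33×10⁻⁹ F.
C = κε₀A/d scales with κ, so C₂/C₁ = κ = 37.0.
C₂ = 37.0 × 3.33×10⁻⁹ = 1.23×10⁻⁷ F.

C ≈ 123 nF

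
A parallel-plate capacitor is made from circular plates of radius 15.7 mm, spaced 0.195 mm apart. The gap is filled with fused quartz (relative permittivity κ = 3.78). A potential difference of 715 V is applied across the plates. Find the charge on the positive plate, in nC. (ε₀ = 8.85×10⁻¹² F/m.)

Q ≈ 95.0 nC

A = π(15.7 mm)² = 7.74×10⁻⁴ m².
C = κε₀A/d = 3.78 × 8.85×10⁻¹² × 7.74×10⁻⁴ / 1.95×10⁻⁴ = 1.33×10⁻¹⁰ F.
Q = CV = 1.33×10⁻¹⁰ × 715 = 9.50×10⁻⁸ C.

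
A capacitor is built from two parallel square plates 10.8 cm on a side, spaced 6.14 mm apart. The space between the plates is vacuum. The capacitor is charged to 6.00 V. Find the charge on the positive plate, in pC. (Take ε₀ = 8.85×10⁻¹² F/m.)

A = (10.8 cm)² = 1.17×10⁻² m².
C = ε₀A/d = 8.85×10⁻¹² × 1.17×10⁻² / 6.14×10⁻³ = 1.68×10⁻¹¹ F.
Q = CV = 1.68×10⁻¹¹ × 6.00 = 1.01×10⁻¹⁰ C.

Q ≈ 101 pC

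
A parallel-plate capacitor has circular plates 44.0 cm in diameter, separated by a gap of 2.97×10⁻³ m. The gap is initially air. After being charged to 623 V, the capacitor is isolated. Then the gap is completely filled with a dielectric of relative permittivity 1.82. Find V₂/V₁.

Isolated ⇒ Q is held fixed.
C₂ = 1.82 C₁ and V = Q/C, so V₂/V₁ = C₁/C₂ = 0.549.

0.549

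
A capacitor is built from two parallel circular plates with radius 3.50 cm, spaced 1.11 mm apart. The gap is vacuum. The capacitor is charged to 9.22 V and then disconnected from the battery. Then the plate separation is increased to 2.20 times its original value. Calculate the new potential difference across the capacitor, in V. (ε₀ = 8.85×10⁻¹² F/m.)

20.3 V

A = π(3.50 cm)² = 3.85×10⁻³ m².
Initially C₁ = ε₀A/d = 8.85×10⁻¹² × 3.85×10⁻³ / 1.11×10⁻³ = 3.07×10⁻¹¹ F.
V₁ = 9.22 V.
Isolated ⇒ Q is held fixed. C₂ = 0.455 C₁ and V = Q/C, so V₂/V₁ = C₁/C₂ = 2.20.
V₂ = 2.20 × 9.22 = 20.3 V.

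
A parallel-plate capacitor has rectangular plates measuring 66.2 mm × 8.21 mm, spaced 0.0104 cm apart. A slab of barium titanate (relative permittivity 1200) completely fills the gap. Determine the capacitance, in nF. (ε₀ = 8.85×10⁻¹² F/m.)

55.5 nF

A = 66.2 × 8.21 mm² = 5.44×10⁻⁴ m².
C = κε₀A/d = 1200 × 8.85×10⁻¹² × 5.44×10⁻⁴ / 1.04×10⁻⁴ = 5.55×10⁻⁸ F.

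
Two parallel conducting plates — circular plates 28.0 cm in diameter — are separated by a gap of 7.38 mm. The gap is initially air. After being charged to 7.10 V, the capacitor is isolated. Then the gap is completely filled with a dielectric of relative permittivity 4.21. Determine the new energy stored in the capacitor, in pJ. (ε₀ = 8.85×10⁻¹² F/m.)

442 pJ

A = π(28.0/2 cm)² = 6.16×10⁻² m².
Initially C₁ = ε₀A/d = 8.85×10⁻¹² × 6.16×10⁻² / 7.38×10⁻³ = 7.38×10⁻¹¹ F.
U₁ = 1.86×10⁻⁹ J.
Isolated ⇒ Q is held fixed. C₂ = 4.21 C₁ and U = Q²/(2C), so U₂/U₁ = C₁/C₂ = 0.238.
U₂ = 0.238 × 1.86×10⁻⁹ = 4.42×10⁻¹⁰ J.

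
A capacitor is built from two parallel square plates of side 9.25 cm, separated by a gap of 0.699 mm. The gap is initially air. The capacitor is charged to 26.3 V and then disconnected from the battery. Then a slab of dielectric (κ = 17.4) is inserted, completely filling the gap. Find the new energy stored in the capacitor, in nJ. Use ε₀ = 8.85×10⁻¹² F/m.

A = (9.25 cm)² = 8.56×10⁻³ m².
Initially C₁ = ε₀A/d = 8.85×10⁻¹² × 8.56×10⁻³ / 6.99×10⁻⁴ = 1.08×10⁻¹⁰ F.
U₁ = 3.75×10⁻⁸ J.
Isolated ⇒ Q is held fixed. C₂ = 17.4 C₁ and U = Q²/(2C), so U₂/U₁ = C₁/C₂ = 0.0575.
U₂ = 0.0575 × 3.75×10⁻⁸ = 2.15×10⁻⁹ J.

U ≈ 2.15 nJ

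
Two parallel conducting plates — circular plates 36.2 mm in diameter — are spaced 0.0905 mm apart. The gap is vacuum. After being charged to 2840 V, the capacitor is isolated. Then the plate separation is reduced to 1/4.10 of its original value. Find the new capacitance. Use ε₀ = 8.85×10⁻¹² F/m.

A = π(36.2/2 mm)² = 1.03×10⁻³ m².
Initially C₁ = ε₀A/d = 8.85×10⁻¹² × 1.03×10⁻³ / 9.05×10⁻⁵ = 1.01×10⁻¹⁰ F.
C = ε₀A/d scales as 1/d, so C₂/C₁ = d₁/d₂ = 4.10.
C₂ = 4.10 × 1.01×10⁻¹⁰ = 4.13×10⁻¹⁰ F.

413 pF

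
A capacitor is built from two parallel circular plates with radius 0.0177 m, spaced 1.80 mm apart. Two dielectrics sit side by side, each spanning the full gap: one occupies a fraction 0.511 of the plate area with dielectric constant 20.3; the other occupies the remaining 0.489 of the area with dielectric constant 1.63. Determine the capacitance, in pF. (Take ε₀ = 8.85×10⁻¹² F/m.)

A = π(0.0177 m)² = 9.84×10⁻⁴ m².
Side-by-side slabs ⇒ two capacitors in parallel, each spanning the full gap.
C₁ = κ₁ε₀A₁/d = 20.3 × 8.85×10⁻¹² × 5.03×10⁻⁴ / 1.80×10⁻³ = 5.02×10⁻¹¹ F.
C₂ = κ₂ε₀A₂/d = 1.63 × 8.85×10⁻¹² × 4.81×10⁻⁴ / 1.80×10⁻³ = 3.86×10⁻¹² F.
C = C₁ + C₂ = 5.41×10⁻¹¹ F.

C ≈ 54.1 pF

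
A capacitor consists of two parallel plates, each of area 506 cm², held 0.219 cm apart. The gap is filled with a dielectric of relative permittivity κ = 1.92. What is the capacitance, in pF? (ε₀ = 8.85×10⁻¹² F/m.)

393 pF

A = 506 cm² = 5.06×10⁻² m².
C = κε₀A/d = 1.92 × 8.85×10⁻¹² × 5.06×10⁻² / 2.19×10⁻³ = 3.93×10⁻¹⁰ F.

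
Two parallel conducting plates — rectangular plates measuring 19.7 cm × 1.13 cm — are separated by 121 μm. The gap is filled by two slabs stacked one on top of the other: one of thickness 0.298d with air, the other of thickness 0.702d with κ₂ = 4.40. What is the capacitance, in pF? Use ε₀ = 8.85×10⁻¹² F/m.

C ≈ 356 pF

A = 19.7 × 1.13 cm² = 2.23×10⁻³ m².
Stacked slabs ⇒ two capacitors in series, each with the full plate area.
C₁ = κ₁ε₀A/d₁ = 1.00 × 8.85×10⁻¹² × 2.23×10⁻³ / 3.61×10⁻⁵ = 5.46×10⁻¹⁰ F.
C₂ = κ₂ε₀A/d₂ = 4.40 × 8.85×10⁻¹² × 2.23×10⁻³ / 8.49×10⁻⁵ = 1.02×10⁻⁹ F.
C = (1/C₁ + 1/C₂)⁻¹ = 3.56×10⁻¹⁰ F.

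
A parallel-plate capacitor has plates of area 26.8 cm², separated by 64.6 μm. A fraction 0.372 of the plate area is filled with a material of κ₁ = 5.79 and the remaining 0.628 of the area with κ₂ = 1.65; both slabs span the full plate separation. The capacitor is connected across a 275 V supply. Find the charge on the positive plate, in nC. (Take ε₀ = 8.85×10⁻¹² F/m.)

Q ≈ 322 nC

A = 26.8 cm² = 2.68×10⁻³ m².
Side-by-side slabs ⇒ two capacitors in parallel, each spanning the full gap.
C₁ = κ₁ε₀A₁/d = 5.79 × 8.85×10⁻¹² × 9.97×10⁻⁴ / 6.46×10⁻⁵ = 7.91×10⁻¹⁰ F.
C₂ = κ₂ε₀A₂/d = 1.65 × 8.85×10⁻¹² × 1.68×10⁻³ / 6.46×10⁻⁵ = 3.80×10⁻¹⁰ F.
C = C₁ + C₂ = 1.17×10⁻⁹ F.
Q = CV = 1.17×10⁻⁹ × 275 = 3.22×10⁻⁷ C.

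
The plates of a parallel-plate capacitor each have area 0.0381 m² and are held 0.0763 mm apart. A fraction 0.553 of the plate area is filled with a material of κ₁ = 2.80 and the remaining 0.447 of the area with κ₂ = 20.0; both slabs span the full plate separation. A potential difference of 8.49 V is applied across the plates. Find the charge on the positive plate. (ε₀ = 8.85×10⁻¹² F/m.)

Side-by-side slabs ⇒ two capacitors in parallel, each spanning the full gap.
C₁ = κ₁ε₀A₁/d = 2.80 × 8.85×10⁻¹² × 2.11×10⁻² / 7.63×10⁻⁵ = 6.84×10⁻⁹ F.
C₂ = κ₂ε₀A₂/d = 20.0 × 8.85×10⁻¹² × 1.70×10⁻² / 7.63×10⁻⁵ = 3.95×10⁻⁸ F.
C = C₁ + C₂ = 4.64×10⁻⁸ F.
Q = CV = 4.64×10⁻⁸ × 8.49 = 3.94×10⁻⁷ C.

Q ≈ 394 nC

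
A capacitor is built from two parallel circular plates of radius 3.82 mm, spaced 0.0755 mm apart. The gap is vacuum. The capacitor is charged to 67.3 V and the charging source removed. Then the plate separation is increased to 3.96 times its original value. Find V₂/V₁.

V₂/V₁ ≈ 3.96

Isolated ⇒ Q is held fixed.
C₂ = 0.253 C₁ and V = Q/C, so V₂/V₁ = C₁/C₂ = 3.96.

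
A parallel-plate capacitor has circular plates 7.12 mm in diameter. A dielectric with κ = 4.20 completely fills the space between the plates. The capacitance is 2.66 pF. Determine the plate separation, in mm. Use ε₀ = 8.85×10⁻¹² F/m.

0.556 mm

A = π(7.12/2 mm)² = 3.98×10⁻⁵ m².
d = κε₀A/C = 4.20 × 8.85×10⁻¹² × 3.98×10⁻⁵ / 2.66×10⁻¹² = 5.56×10⁻⁴ m.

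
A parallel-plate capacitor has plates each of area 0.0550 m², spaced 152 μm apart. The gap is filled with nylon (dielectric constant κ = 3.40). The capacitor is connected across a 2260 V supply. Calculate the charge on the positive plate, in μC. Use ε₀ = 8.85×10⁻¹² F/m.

C = κε₀A/d = 3.40 × 8.85×10⁻¹² × 5.50×10⁻² / 1.52×10⁻⁴ = 1.09×10⁻⁸ F.
Q = CV = 1.09×10⁻⁸ × 2260 = 2.46×10⁻⁵ C.

24.6 μC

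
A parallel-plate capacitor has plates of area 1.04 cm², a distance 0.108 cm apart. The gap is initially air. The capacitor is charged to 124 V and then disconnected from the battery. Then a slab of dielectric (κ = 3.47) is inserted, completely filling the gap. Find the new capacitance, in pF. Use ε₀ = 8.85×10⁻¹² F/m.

A = 1.04 cm² = 1.04×10⁻⁴ m².
Initially C₁ = ε₀A/d = 8.85×10⁻¹² × 1.04×10⁻⁴ / 1.08×10⁻³ = 8.52×10⁻¹³ F.
C = κε₀A/d scales with κ, so C₂/C₁ = κ = 3.47.
C₂ = 3.47 × 8.52×10⁻¹³ = 2.96×10⁻¹² F.

2.96 pF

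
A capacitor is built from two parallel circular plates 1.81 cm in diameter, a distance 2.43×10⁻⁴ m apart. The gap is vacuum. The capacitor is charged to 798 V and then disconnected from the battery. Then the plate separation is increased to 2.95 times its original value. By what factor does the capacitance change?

C₂/C₁ ≈ 0.339

C = ε₀A/d scales as 1/d, so C₂/C₁ = d₁/d₂ = 1/2.95 = 0.339.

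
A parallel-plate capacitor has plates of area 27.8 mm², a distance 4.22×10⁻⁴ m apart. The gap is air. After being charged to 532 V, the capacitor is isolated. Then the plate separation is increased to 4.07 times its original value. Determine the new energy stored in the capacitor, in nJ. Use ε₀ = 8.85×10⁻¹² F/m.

A = 27.8 mm² = 2.78×10⁻⁵ m².
Initially C₁ = ε₀A/d = 8.85×10⁻¹² × 2.78×10⁻⁵ / 4.22×10⁻⁴ = 5.83×10⁻¹³ F.
U₁ = 8.25×10⁻⁸ J.
Isolated ⇒ Q is held fixed. C₂ = 0.246 C₁ and U = Q²/(2C), so U₂/U₁ = C₁/C₂ = 4.07.
U₂ = 4.07 × 8.25×10⁻⁸ = 3.36×10⁻⁷ J.

U ≈ 336 nJ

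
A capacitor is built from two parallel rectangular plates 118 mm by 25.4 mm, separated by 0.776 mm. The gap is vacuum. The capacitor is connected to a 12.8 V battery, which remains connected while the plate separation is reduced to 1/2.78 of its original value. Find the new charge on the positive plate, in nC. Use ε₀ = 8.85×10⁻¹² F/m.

1.22 nC

A = 118 × 25.4 mm² = 3.00×10⁻³ m².
Initially C₁ = ε₀A/d = 8.85×10⁻¹² × 3.00×10⁻³ / 7.76×10⁻⁴ = 3.42×10⁻¹¹ F.
Q₁ = 4.38×10⁻¹⁰ C.
Battery connected ⇒ V is held fixed. C₂ = 2.78 C₁ and Q = CV, so Q₂/Q₁ = C₂/C₁ = 2.78.
Q₂ = 2.78 × 4.38×10⁻¹⁰ = 1.22×10⁻⁹ C.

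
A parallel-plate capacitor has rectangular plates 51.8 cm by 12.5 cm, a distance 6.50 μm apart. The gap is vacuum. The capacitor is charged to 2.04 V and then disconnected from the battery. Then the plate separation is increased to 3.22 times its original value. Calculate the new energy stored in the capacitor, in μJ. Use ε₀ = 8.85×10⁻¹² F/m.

A = 51.8 × 12.5 cm² = 6.47×10⁻² m².
Initially C₁ = ε₀A/d = 8.85×10⁻¹² × 6.47×10⁻² / 6.50×10⁻⁶ = 8.82×10⁻⁸ F.
U₁ = 1.83×10⁻⁷ J.
Isolated ⇒ Q is held fixed. C₂ = 0.311 C₁ and U = Q²/(2C), so U₂/U₁ = C₁/C₂ = 3.22.
U₂ = 3.22 × 1.83×10⁻⁷ = 5.91×10⁻⁷ J.

0.591 μJ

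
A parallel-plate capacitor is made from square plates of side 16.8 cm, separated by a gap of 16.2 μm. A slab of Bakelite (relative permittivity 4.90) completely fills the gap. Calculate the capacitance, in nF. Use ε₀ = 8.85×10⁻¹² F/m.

C ≈ 75.6 nF

A = (16.8 cm)² = 2.82×10⁻² m².
C = κε₀A/d = 4.90 × 8.85×10⁻¹² × 2.82×10⁻² / 1.62×10⁻⁵ = 7.56×10⁻⁸ F.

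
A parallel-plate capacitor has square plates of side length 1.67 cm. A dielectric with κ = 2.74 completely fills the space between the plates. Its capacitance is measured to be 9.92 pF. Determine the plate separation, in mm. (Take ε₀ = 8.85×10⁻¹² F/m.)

A = (1.67 cm)² = 2.79×10⁻⁴ m².
d = κε₀A/C = 2.74 × 8.85×10⁻¹² × 2.79×10⁻⁴ / 9.92×10⁻¹² = 6.82×10⁻⁴ m.

d ≈ 0.682 mm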